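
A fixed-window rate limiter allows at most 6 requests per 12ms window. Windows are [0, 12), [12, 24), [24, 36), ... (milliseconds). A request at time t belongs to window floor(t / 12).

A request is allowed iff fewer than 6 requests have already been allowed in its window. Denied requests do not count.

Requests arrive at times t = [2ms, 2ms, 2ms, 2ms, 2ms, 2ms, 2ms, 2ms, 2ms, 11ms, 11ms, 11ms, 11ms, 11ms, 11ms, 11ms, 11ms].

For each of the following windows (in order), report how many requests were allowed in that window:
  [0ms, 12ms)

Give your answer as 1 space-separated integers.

Answer: 6

Derivation:
Processing requests:
  req#1 t=2ms (window 0): ALLOW
  req#2 t=2ms (window 0): ALLOW
  req#3 t=2ms (window 0): ALLOW
  req#4 t=2ms (window 0): ALLOW
  req#5 t=2ms (window 0): ALLOW
  req#6 t=2ms (window 0): ALLOW
  req#7 t=2ms (window 0): DENY
  req#8 t=2ms (window 0): DENY
  req#9 t=2ms (window 0): DENY
  req#10 t=11ms (window 0): DENY
  req#11 t=11ms (window 0): DENY
  req#12 t=11ms (window 0): DENY
  req#13 t=11ms (window 0): DENY
  req#14 t=11ms (window 0): DENY
  req#15 t=11ms (window 0): DENY
  req#16 t=11ms (window 0): DENY
  req#17 t=11ms (window 0): DENY

Allowed counts by window: 6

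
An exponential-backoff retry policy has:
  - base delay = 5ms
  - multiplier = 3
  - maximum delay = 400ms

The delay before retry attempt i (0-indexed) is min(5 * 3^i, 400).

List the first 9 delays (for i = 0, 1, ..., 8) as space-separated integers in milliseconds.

Computing each delay:
  i=0: min(5*3^0, 400) = 5
  i=1: min(5*3^1, 400) = 15
  i=2: min(5*3^2, 400) = 45
  i=3: min(5*3^3, 400) = 135
  i=4: min(5*3^4, 400) = 400
  i=5: min(5*3^5, 400) = 400
  i=6: min(5*3^6, 400) = 400
  i=7: min(5*3^7, 400) = 400
  i=8: min(5*3^8, 400) = 400

Answer: 5 15 45 135 400 400 400 400 400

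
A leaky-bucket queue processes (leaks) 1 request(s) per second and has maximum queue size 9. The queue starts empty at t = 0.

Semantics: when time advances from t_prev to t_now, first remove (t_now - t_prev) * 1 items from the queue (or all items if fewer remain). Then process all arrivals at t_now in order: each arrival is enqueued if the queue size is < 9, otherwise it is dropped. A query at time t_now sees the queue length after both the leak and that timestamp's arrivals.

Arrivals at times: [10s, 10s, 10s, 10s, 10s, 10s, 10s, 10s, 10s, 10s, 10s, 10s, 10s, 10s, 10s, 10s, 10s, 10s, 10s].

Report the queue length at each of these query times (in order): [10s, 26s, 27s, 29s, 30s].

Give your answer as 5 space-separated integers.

Queue lengths at query times:
  query t=10s: backlog = 9
  query t=26s: backlog = 0
  query t=27s: backlog = 0
  query t=29s: backlog = 0
  query t=30s: backlog = 0

Answer: 9 0 0 0 0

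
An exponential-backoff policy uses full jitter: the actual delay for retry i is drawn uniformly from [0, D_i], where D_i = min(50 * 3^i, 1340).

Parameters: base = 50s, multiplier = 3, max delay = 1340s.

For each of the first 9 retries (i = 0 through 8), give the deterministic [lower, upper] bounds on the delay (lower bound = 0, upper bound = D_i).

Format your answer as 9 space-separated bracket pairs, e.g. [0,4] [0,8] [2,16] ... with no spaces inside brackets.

Answer: [0,50] [0,150] [0,450] [0,1340] [0,1340] [0,1340] [0,1340] [0,1340] [0,1340]

Derivation:
Computing bounds per retry:
  i=0: D_i=min(50*3^0,1340)=50, bounds=[0,50]
  i=1: D_i=min(50*3^1,1340)=150, bounds=[0,150]
  i=2: D_i=min(50*3^2,1340)=450, bounds=[0,450]
  i=3: D_i=min(50*3^3,1340)=1340, bounds=[0,1340]
  i=4: D_i=min(50*3^4,1340)=1340, bounds=[0,1340]
  i=5: D_i=min(50*3^5,1340)=1340, bounds=[0,1340]
  i=6: D_i=min(50*3^6,1340)=1340, bounds=[0,1340]
  i=7: D_i=min(50*3^7,1340)=1340, bounds=[0,1340]
  i=8: D_i=min(50*3^8,1340)=1340, bounds=[0,1340]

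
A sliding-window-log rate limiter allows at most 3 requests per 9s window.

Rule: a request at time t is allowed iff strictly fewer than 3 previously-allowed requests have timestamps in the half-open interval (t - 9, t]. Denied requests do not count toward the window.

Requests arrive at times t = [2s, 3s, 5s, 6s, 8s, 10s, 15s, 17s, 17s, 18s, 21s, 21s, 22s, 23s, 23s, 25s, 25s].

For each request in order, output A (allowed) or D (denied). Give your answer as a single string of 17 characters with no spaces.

Answer: AAADDDAAADDDDDDAD

Derivation:
Tracking allowed requests in the window:
  req#1 t=2s: ALLOW
  req#2 t=3s: ALLOW
  req#3 t=5s: ALLOW
  req#4 t=6s: DENY
  req#5 t=8s: DENY
  req#6 t=10s: DENY
  req#7 t=15s: ALLOW
  req#8 t=17s: ALLOW
  req#9 t=17s: ALLOW
  req#10 t=18s: DENY
  req#11 t=21s: DENY
  req#12 t=21s: DENY
  req#13 t=22s: DENY
  req#14 t=23s: DENY
  req#15 t=23s: DENY
  req#16 t=25s: ALLOW
  req#17 t=25s: DENY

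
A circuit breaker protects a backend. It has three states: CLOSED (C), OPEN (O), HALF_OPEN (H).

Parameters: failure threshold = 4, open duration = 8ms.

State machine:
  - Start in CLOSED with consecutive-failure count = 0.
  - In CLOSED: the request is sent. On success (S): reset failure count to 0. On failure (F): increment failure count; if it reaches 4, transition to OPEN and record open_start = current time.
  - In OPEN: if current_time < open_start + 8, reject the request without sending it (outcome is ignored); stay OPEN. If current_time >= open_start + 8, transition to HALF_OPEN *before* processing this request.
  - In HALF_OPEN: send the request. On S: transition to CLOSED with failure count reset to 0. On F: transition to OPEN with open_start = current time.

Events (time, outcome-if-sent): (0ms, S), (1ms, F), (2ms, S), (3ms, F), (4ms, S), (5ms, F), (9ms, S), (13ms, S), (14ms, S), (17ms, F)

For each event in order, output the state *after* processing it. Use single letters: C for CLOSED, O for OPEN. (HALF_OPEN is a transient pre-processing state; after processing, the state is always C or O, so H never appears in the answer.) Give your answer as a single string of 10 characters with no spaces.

State after each event:
  event#1 t=0ms outcome=S: state=CLOSED
  event#2 t=1ms outcome=F: state=CLOSED
  event#3 t=2ms outcome=S: state=CLOSED
  event#4 t=3ms outcome=F: state=CLOSED
  event#5 t=4ms outcome=S: state=CLOSED
  event#6 t=5ms outcome=F: state=CLOSED
  event#7 t=9ms outcome=S: state=CLOSED
  event#8 t=13ms outcome=S: state=CLOSED
  event#9 t=14ms outcome=S: state=CLOSED
  event#10 t=17ms outcome=F: state=CLOSED

Answer: CCCCCCCCCC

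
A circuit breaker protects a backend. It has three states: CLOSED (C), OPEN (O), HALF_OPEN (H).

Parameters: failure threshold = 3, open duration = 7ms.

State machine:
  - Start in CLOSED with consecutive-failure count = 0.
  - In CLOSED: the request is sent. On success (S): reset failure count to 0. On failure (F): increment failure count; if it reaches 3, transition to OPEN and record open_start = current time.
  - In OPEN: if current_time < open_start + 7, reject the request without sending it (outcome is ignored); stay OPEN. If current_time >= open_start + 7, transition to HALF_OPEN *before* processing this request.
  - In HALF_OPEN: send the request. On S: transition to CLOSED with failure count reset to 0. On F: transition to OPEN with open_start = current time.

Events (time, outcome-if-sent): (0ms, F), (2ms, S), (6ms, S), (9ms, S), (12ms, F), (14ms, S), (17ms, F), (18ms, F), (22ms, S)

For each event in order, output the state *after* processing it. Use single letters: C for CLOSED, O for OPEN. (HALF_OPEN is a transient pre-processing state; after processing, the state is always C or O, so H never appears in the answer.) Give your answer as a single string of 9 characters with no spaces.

Answer: CCCCCCCCC

Derivation:
State after each event:
  event#1 t=0ms outcome=F: state=CLOSED
  event#2 t=2ms outcome=S: state=CLOSED
  event#3 t=6ms outcome=S: state=CLOSED
  event#4 t=9ms outcome=S: state=CLOSED
  event#5 t=12ms outcome=F: state=CLOSED
  event#6 t=14ms outcome=S: state=CLOSED
  event#7 t=17ms outcome=F: state=CLOSED
  event#8 t=18ms outcome=F: state=CLOSED
  event#9 t=22ms outcome=S: state=CLOSED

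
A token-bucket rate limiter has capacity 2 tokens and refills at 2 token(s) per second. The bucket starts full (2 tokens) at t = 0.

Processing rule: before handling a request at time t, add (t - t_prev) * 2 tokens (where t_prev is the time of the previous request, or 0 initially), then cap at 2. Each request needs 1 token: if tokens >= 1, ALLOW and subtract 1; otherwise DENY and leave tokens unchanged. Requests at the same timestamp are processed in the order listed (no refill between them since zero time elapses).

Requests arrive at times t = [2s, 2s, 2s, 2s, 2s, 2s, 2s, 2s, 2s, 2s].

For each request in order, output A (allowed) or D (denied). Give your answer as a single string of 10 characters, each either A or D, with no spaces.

Answer: AADDDDDDDD

Derivation:
Simulating step by step:
  req#1 t=2s: ALLOW
  req#2 t=2s: ALLOW
  req#3 t=2s: DENY
  req#4 t=2s: DENY
  req#5 t=2s: DENY
  req#6 t=2s: DENY
  req#7 t=2s: DENY
  req#8 t=2s: DENY
  req#9 t=2s: DENY
  req#10 t=2s: DENY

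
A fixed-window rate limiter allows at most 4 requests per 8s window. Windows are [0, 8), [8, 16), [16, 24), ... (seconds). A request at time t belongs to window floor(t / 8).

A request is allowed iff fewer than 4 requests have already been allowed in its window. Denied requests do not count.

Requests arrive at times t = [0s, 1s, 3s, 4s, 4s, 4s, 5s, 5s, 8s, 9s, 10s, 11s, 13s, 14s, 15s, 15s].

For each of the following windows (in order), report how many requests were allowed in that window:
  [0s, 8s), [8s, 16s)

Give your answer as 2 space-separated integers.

Processing requests:
  req#1 t=0s (window 0): ALLOW
  req#2 t=1s (window 0): ALLOW
  req#3 t=3s (window 0): ALLOW
  req#4 t=4s (window 0): ALLOW
  req#5 t=4s (window 0): DENY
  req#6 t=4s (window 0): DENY
  req#7 t=5s (window 0): DENY
  req#8 t=5s (window 0): DENY
  req#9 t=8s (window 1): ALLOW
  req#10 t=9s (window 1): ALLOW
  req#11 t=10s (window 1): ALLOW
  req#12 t=11s (window 1): ALLOW
  req#13 t=13s (window 1): DENY
  req#14 t=14s (window 1): DENY
  req#15 t=15s (window 1): DENY
  req#16 t=15s (window 1): DENY

Allowed counts by window: 4 4

Answer: 4 4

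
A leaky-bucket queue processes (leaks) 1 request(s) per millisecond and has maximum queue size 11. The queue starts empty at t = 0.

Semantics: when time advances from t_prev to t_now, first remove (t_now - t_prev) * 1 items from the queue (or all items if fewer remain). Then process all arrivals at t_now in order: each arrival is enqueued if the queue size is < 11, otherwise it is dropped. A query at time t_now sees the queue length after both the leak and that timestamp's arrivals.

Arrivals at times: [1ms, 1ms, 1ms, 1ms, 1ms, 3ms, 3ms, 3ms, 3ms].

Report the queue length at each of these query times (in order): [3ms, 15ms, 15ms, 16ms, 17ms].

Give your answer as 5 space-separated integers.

Answer: 7 0 0 0 0

Derivation:
Queue lengths at query times:
  query t=3ms: backlog = 7
  query t=15ms: backlog = 0
  query t=15ms: backlog = 0
  query t=16ms: backlog = 0
  query t=17ms: backlog = 0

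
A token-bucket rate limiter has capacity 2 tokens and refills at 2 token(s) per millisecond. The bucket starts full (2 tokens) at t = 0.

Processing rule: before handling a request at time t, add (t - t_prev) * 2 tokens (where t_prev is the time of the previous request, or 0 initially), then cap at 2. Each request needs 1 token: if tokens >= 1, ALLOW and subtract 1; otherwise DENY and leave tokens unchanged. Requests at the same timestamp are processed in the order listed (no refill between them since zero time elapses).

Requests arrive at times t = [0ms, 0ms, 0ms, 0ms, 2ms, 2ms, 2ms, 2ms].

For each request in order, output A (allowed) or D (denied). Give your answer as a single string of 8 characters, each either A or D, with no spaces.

Simulating step by step:
  req#1 t=0ms: ALLOW
  req#2 t=0ms: ALLOW
  req#3 t=0ms: DENY
  req#4 t=0ms: DENY
  req#5 t=2ms: ALLOW
  req#6 t=2ms: ALLOW
  req#7 t=2ms: DENY
  req#8 t=2ms: DENY

Answer: AADDAADD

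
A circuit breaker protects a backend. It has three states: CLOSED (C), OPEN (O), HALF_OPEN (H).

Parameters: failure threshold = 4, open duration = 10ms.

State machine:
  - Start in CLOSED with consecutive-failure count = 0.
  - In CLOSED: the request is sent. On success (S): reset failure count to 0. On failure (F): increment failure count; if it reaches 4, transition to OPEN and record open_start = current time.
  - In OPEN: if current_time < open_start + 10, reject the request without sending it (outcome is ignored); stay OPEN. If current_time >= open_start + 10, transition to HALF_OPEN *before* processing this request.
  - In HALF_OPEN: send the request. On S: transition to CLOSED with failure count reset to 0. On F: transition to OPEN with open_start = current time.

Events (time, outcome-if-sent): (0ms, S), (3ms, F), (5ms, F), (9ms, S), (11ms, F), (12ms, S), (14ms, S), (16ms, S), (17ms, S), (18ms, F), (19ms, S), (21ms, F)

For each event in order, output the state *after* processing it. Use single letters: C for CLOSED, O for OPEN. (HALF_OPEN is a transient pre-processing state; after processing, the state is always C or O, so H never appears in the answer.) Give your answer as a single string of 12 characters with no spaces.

State after each event:
  event#1 t=0ms outcome=S: state=CLOSED
  event#2 t=3ms outcome=F: state=CLOSED
  event#3 t=5ms outcome=F: state=CLOSED
  event#4 t=9ms outcome=S: state=CLOSED
  event#5 t=11ms outcome=F: state=CLOSED
  event#6 t=12ms outcome=S: state=CLOSED
  event#7 t=14ms outcome=S: state=CLOSED
  event#8 t=16ms outcome=S: state=CLOSED
  event#9 t=17ms outcome=S: state=CLOSED
  event#10 t=18ms outcome=F: state=CLOSED
  event#11 t=19ms outcome=S: state=CLOSED
  event#12 t=21ms outcome=F: state=CLOSED

Answer: CCCCCCCCCCCC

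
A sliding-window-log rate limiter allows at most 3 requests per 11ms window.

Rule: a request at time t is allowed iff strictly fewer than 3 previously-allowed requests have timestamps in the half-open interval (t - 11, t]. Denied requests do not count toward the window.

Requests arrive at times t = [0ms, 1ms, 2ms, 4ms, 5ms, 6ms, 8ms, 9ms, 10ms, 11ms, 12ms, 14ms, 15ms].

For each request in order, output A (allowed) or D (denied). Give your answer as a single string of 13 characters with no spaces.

Tracking allowed requests in the window:
  req#1 t=0ms: ALLOW
  req#2 t=1ms: ALLOW
  req#3 t=2ms: ALLOW
  req#4 t=4ms: DENY
  req#5 t=5ms: DENY
  req#6 t=6ms: DENY
  req#7 t=8ms: DENY
  req#8 t=9ms: DENY
  req#9 t=10ms: DENY
  req#10 t=11ms: ALLOW
  req#11 t=12ms: ALLOW
  req#12 t=14ms: ALLOW
  req#13 t=15ms: DENY

Answer: AAADDDDDDAAAD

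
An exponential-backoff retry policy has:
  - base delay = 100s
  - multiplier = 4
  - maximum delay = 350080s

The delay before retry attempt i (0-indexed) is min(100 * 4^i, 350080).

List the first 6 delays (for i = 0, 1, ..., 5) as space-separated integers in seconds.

Computing each delay:
  i=0: min(100*4^0, 350080) = 100
  i=1: min(100*4^1, 350080) = 400
  i=2: min(100*4^2, 350080) = 1600
  i=3: min(100*4^3, 350080) = 6400
  i=4: min(100*4^4, 350080) = 25600
  i=5: min(100*4^5, 350080) = 102400

Answer: 100 400 1600 6400 25600 102400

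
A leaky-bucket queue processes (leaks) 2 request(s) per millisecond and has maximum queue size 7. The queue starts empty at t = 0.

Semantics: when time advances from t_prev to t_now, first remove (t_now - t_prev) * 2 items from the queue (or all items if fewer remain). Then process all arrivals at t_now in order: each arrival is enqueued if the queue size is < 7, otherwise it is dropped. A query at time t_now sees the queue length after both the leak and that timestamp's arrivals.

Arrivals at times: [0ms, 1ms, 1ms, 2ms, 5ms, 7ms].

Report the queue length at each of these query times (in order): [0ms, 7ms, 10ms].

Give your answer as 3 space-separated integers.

Queue lengths at query times:
  query t=0ms: backlog = 1
  query t=7ms: backlog = 1
  query t=10ms: backlog = 0

Answer: 1 1 0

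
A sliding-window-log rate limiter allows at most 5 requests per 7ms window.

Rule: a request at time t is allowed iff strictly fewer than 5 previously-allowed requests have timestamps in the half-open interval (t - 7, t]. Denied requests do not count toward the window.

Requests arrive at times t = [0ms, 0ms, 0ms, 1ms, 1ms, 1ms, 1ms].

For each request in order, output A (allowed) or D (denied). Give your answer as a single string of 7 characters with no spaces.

Answer: AAAAADD

Derivation:
Tracking allowed requests in the window:
  req#1 t=0ms: ALLOW
  req#2 t=0ms: ALLOW
  req#3 t=0ms: ALLOW
  req#4 t=1ms: ALLOW
  req#5 t=1ms: ALLOW
  req#6 t=1ms: DENY
  req#7 t=1ms: DENY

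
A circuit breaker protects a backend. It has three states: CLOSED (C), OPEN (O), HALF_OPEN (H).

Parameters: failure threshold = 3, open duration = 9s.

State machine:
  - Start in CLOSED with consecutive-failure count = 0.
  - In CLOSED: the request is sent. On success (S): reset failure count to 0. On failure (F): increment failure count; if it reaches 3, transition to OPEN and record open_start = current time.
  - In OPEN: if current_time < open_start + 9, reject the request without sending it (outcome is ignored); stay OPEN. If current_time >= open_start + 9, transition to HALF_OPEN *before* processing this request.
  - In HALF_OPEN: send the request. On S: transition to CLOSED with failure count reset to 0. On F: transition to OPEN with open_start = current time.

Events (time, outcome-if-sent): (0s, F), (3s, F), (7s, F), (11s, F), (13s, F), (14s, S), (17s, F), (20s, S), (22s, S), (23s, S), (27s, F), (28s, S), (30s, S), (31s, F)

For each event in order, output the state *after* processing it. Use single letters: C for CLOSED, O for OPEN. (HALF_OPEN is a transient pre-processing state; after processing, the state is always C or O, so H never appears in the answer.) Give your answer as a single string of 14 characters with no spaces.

Answer: CCOOOOOOOOOOOO

Derivation:
State after each event:
  event#1 t=0s outcome=F: state=CLOSED
  event#2 t=3s outcome=F: state=CLOSED
  event#3 t=7s outcome=F: state=OPEN
  event#4 t=11s outcome=F: state=OPEN
  event#5 t=13s outcome=F: state=OPEN
  event#6 t=14s outcome=S: state=OPEN
  event#7 t=17s outcome=F: state=OPEN
  event#8 t=20s outcome=S: state=OPEN
  event#9 t=22s outcome=S: state=OPEN
  event#10 t=23s outcome=S: state=OPEN
  event#11 t=27s outcome=F: state=OPEN
  event#12 t=28s outcome=S: state=OPEN
  event#13 t=30s outcome=S: state=OPEN
  event#14 t=31s outcome=F: state=OPEN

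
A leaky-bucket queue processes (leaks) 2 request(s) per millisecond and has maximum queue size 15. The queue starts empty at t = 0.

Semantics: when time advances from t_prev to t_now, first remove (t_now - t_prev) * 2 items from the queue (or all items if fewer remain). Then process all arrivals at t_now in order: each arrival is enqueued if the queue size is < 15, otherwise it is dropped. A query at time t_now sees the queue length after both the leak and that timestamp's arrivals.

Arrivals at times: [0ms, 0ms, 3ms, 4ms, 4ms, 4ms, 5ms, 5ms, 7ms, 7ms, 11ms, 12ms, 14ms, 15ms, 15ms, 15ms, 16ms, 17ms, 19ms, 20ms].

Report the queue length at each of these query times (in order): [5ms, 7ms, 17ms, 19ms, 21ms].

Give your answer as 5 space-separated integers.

Answer: 3 2 1 1 0

Derivation:
Queue lengths at query times:
  query t=5ms: backlog = 3
  query t=7ms: backlog = 2
  query t=17ms: backlog = 1
  query t=19ms: backlog = 1
  query t=21ms: backlog = 0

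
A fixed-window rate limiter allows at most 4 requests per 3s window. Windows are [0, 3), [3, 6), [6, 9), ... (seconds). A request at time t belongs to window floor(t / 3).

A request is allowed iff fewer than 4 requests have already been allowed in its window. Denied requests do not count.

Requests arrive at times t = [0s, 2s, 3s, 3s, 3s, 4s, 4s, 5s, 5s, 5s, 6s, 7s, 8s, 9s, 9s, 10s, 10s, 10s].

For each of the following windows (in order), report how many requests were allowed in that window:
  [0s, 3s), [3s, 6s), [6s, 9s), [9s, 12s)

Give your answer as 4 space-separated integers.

Processing requests:
  req#1 t=0s (window 0): ALLOW
  req#2 t=2s (window 0): ALLOW
  req#3 t=3s (window 1): ALLOW
  req#4 t=3s (window 1): ALLOW
  req#5 t=3s (window 1): ALLOW
  req#6 t=4s (window 1): ALLOW
  req#7 t=4s (window 1): DENY
  req#8 t=5s (window 1): DENY
  req#9 t=5s (window 1): DENY
  req#10 t=5s (window 1): DENY
  req#11 t=6s (window 2): ALLOW
  req#12 t=7s (window 2): ALLOW
  req#13 t=8s (window 2): ALLOW
  req#14 t=9s (window 3): ALLOW
  req#15 t=9s (window 3): ALLOW
  req#16 t=10s (window 3): ALLOW
  req#17 t=10s (window 3): ALLOW
  req#18 t=10s (window 3): DENY

Allowed counts by window: 2 4 3 4

Answer: 2 4 3 4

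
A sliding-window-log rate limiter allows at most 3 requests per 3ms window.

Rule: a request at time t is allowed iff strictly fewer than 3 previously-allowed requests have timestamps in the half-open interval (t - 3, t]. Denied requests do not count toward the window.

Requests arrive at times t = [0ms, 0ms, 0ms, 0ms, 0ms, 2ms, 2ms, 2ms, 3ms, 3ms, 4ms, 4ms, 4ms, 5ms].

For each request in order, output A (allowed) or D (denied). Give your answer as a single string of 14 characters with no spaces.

Answer: AAADDDDDAAADDD

Derivation:
Tracking allowed requests in the window:
  req#1 t=0ms: ALLOW
  req#2 t=0ms: ALLOW
  req#3 t=0ms: ALLOW
  req#4 t=0ms: DENY
  req#5 t=0ms: DENY
  req#6 t=2ms: DENY
  req#7 t=2ms: DENY
  req#8 t=2ms: DENY
  req#9 t=3ms: ALLOW
  req#10 t=3ms: ALLOW
  req#11 t=4ms: ALLOW
  req#12 t=4ms: DENY
  req#13 t=4ms: DENY
  req#14 t=5ms: DENY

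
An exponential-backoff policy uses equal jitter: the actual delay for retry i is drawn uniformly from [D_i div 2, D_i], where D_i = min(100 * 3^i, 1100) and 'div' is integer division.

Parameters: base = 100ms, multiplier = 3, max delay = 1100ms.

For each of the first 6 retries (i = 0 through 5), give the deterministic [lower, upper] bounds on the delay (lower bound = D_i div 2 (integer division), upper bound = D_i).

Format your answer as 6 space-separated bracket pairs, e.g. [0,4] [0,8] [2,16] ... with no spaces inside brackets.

Answer: [50,100] [150,300] [450,900] [550,1100] [550,1100] [550,1100]

Derivation:
Computing bounds per retry:
  i=0: D_i=min(100*3^0,1100)=100, bounds=[50,100]
  i=1: D_i=min(100*3^1,1100)=300, bounds=[150,300]
  i=2: D_i=min(100*3^2,1100)=900, bounds=[450,900]
  i=3: D_i=min(100*3^3,1100)=1100, bounds=[550,1100]
  i=4: D_i=min(100*3^4,1100)=1100, bounds=[550,1100]
  i=5: D_i=min(100*3^5,1100)=1100, bounds=[550,1100]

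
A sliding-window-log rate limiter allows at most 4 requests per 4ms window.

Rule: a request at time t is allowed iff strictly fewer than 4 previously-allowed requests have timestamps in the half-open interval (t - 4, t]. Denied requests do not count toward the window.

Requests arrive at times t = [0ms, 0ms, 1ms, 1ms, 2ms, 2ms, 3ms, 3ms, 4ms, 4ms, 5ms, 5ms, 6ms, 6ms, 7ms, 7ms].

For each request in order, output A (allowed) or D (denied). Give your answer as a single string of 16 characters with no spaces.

Tracking allowed requests in the window:
  req#1 t=0ms: ALLOW
  req#2 t=0ms: ALLOW
  req#3 t=1ms: ALLOW
  req#4 t=1ms: ALLOW
  req#5 t=2ms: DENY
  req#6 t=2ms: DENY
  req#7 t=3ms: DENY
  req#8 t=3ms: DENY
  req#9 t=4ms: ALLOW
  req#10 t=4ms: ALLOW
  req#11 t=5ms: ALLOW
  req#12 t=5ms: ALLOW
  req#13 t=6ms: DENY
  req#14 t=6ms: DENY
  req#15 t=7ms: DENY
  req#16 t=7ms: DENY

Answer: AAAADDDDAAAADDDD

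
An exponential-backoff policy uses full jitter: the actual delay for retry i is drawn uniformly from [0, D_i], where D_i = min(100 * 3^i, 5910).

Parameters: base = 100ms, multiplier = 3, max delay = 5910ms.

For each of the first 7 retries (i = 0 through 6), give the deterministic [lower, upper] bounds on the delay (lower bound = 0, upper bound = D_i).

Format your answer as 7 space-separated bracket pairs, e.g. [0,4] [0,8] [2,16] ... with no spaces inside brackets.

Computing bounds per retry:
  i=0: D_i=min(100*3^0,5910)=100, bounds=[0,100]
  i=1: D_i=min(100*3^1,5910)=300, bounds=[0,300]
  i=2: D_i=min(100*3^2,5910)=900, bounds=[0,900]
  i=3: D_i=min(100*3^3,5910)=2700, bounds=[0,2700]
  i=4: D_i=min(100*3^4,5910)=5910, bounds=[0,5910]
  i=5: D_i=min(100*3^5,5910)=5910, bounds=[0,5910]
  i=6: D_i=min(100*3^6,5910)=5910, bounds=[0,5910]

Answer: [0,100] [0,300] [0,900] [0,2700] [0,5910] [0,5910] [0,5910]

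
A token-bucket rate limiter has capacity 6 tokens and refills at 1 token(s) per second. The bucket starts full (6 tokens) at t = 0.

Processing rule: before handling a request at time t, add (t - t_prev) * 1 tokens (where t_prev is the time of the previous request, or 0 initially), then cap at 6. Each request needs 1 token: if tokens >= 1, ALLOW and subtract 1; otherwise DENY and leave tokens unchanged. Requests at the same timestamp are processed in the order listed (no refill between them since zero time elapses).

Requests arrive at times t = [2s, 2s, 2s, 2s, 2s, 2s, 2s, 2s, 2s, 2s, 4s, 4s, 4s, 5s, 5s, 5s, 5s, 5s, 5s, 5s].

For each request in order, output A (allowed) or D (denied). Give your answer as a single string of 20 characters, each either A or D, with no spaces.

Simulating step by step:
  req#1 t=2s: ALLOW
  req#2 t=2s: ALLOW
  req#3 t=2s: ALLOW
  req#4 t=2s: ALLOW
  req#5 t=2s: ALLOW
  req#6 t=2s: ALLOW
  req#7 t=2s: DENY
  req#8 t=2s: DENY
  req#9 t=2s: DENY
  req#10 t=2s: DENY
  req#11 t=4s: ALLOW
  req#12 t=4s: ALLOW
  req#13 t=4s: DENY
  req#14 t=5s: ALLOW
  req#15 t=5s: DENY
  req#16 t=5s: DENY
  req#17 t=5s: DENY
  req#18 t=5s: DENY
  req#19 t=5s: DENY
  req#20 t=5s: DENY

Answer: AAAAAADDDDAADADDDDDD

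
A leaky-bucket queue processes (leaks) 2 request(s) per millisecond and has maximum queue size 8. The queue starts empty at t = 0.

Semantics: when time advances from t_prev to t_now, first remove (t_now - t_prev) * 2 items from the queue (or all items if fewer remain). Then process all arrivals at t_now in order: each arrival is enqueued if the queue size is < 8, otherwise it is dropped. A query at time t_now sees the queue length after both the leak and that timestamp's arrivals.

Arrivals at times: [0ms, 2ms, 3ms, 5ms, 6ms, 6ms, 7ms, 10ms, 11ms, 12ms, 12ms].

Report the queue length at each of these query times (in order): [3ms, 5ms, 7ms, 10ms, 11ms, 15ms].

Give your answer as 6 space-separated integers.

Queue lengths at query times:
  query t=3ms: backlog = 1
  query t=5ms: backlog = 1
  query t=7ms: backlog = 1
  query t=10ms: backlog = 1
  query t=11ms: backlog = 1
  query t=15ms: backlog = 0

Answer: 1 1 1 1 1 0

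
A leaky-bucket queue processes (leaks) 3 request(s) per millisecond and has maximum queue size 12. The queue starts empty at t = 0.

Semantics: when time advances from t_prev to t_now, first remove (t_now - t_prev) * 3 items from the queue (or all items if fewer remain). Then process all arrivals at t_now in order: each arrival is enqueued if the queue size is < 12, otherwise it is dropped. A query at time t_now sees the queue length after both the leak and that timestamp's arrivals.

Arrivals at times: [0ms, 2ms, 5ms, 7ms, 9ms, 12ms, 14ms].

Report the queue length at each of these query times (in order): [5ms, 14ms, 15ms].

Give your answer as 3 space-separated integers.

Answer: 1 1 0

Derivation:
Queue lengths at query times:
  query t=5ms: backlog = 1
  query t=14ms: backlog = 1
  query t=15ms: backlog = 0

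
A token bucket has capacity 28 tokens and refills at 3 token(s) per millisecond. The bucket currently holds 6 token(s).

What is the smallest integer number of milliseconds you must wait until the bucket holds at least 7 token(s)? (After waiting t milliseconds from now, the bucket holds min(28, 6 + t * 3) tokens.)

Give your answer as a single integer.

Answer: 1

Derivation:
Need 6 + t * 3 >= 7, so t >= 1/3.
Smallest integer t = ceil(1/3) = 1.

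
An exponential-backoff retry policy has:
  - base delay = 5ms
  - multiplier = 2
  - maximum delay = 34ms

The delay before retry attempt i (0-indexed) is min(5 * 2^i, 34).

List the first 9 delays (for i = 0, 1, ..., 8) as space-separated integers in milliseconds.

Computing each delay:
  i=0: min(5*2^0, 34) = 5
  i=1: min(5*2^1, 34) = 10
  i=2: min(5*2^2, 34) = 20
  i=3: min(5*2^3, 34) = 34
  i=4: min(5*2^4, 34) = 34
  i=5: min(5*2^5, 34) = 34
  i=6: min(5*2^6, 34) = 34
  i=7: min(5*2^7, 34) = 34
  i=8: min(5*2^8, 34) = 34

Answer: 5 10 20 34 34 34 34 34 34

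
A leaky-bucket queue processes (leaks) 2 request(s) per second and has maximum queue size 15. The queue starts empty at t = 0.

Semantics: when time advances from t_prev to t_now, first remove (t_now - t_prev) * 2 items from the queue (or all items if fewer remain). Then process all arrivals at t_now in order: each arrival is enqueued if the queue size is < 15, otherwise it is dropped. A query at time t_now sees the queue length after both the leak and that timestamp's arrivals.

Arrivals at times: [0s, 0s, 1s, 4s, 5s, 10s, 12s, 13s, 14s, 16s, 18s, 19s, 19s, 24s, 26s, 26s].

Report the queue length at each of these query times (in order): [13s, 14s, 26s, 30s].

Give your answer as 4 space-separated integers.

Answer: 1 1 2 0

Derivation:
Queue lengths at query times:
  query t=13s: backlog = 1
  query t=14s: backlog = 1
  query t=26s: backlog = 2
  query t=30s: backlog = 0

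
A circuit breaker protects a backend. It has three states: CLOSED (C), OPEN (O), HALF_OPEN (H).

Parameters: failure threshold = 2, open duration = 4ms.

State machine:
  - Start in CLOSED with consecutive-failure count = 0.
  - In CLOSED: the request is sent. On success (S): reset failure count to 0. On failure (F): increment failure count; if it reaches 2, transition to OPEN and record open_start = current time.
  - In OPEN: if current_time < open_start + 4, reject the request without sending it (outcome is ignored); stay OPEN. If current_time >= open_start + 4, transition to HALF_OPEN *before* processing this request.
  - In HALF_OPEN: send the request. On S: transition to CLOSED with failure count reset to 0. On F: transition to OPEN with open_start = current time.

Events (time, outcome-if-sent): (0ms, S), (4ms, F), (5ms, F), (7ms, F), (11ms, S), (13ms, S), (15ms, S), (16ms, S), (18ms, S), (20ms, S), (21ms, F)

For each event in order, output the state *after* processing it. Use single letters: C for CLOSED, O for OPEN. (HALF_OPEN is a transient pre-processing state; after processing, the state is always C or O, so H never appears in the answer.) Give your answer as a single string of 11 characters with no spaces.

State after each event:
  event#1 t=0ms outcome=S: state=CLOSED
  event#2 t=4ms outcome=F: state=CLOSED
  event#3 t=5ms outcome=F: state=OPEN
  event#4 t=7ms outcome=F: state=OPEN
  event#5 t=11ms outcome=S: state=CLOSED
  event#6 t=13ms outcome=S: state=CLOSED
  event#7 t=15ms outcome=S: state=CLOSED
  event#8 t=16ms outcome=S: state=CLOSED
  event#9 t=18ms outcome=S: state=CLOSED
  event#10 t=20ms outcome=S: state=CLOSED
  event#11 t=21ms outcome=F: state=CLOSED

Answer: CCOOCCCCCCC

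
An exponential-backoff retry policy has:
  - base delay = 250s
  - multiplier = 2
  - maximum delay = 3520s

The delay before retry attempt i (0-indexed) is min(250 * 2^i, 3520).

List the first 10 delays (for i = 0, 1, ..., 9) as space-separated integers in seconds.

Answer: 250 500 1000 2000 3520 3520 3520 3520 3520 3520

Derivation:
Computing each delay:
  i=0: min(250*2^0, 3520) = 250
  i=1: min(250*2^1, 3520) = 500
  i=2: min(250*2^2, 3520) = 1000
  i=3: min(250*2^3, 3520) = 2000
  i=4: min(250*2^4, 3520) = 3520
  i=5: min(250*2^5, 3520) = 3520
  i=6: min(250*2^6, 3520) = 3520
  i=7: min(250*2^7, 3520) = 3520
  i=8: min(250*2^8, 3520) = 3520
  i=9: min(250*2^9, 3520) = 3520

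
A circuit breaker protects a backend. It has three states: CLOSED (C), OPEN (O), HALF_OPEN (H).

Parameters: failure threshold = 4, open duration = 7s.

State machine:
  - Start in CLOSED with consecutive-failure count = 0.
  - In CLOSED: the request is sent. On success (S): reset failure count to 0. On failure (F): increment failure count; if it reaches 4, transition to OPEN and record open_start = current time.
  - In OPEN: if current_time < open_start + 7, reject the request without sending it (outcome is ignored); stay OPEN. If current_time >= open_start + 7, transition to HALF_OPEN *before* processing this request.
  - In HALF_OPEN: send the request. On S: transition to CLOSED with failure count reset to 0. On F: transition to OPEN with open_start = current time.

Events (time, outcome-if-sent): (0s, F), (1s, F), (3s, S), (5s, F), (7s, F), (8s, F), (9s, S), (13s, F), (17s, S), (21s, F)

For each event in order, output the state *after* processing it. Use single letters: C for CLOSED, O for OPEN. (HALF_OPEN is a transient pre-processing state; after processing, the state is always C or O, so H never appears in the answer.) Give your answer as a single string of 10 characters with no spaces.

State after each event:
  event#1 t=0s outcome=F: state=CLOSED
  event#2 t=1s outcome=F: state=CLOSED
  event#3 t=3s outcome=S: state=CLOSED
  event#4 t=5s outcome=F: state=CLOSED
  event#5 t=7s outcome=F: state=CLOSED
  event#6 t=8s outcome=F: state=CLOSED
  event#7 t=9s outcome=S: state=CLOSED
  event#8 t=13s outcome=F: state=CLOSED
  event#9 t=17s outcome=S: state=CLOSED
  event#10 t=21s outcome=F: state=CLOSED

Answer: CCCCCCCCCC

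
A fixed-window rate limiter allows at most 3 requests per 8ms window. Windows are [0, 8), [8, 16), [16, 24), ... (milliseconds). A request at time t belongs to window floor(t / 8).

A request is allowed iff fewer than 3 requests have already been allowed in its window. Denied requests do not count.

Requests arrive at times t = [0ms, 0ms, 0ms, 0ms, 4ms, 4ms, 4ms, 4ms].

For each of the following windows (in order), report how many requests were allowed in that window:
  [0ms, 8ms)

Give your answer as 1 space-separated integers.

Processing requests:
  req#1 t=0ms (window 0): ALLOW
  req#2 t=0ms (window 0): ALLOW
  req#3 t=0ms (window 0): ALLOW
  req#4 t=0ms (window 0): DENY
  req#5 t=4ms (window 0): DENY
  req#6 t=4ms (window 0): DENY
  req#7 t=4ms (window 0): DENY
  req#8 t=4ms (window 0): DENY

Allowed counts by window: 3

Answer: 3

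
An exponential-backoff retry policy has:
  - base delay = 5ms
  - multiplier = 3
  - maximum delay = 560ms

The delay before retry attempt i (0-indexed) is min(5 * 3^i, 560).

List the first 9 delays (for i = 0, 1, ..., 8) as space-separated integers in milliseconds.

Computing each delay:
  i=0: min(5*3^0, 560) = 5
  i=1: min(5*3^1, 560) = 15
  i=2: min(5*3^2, 560) = 45
  i=3: min(5*3^3, 560) = 135
  i=4: min(5*3^4, 560) = 405
  i=5: min(5*3^5, 560) = 560
  i=6: min(5*3^6, 560) = 560
  i=7: min(5*3^7, 560) = 560
  i=8: min(5*3^8, 560) = 560

Answer: 5 15 45 135 405 560 560 560 560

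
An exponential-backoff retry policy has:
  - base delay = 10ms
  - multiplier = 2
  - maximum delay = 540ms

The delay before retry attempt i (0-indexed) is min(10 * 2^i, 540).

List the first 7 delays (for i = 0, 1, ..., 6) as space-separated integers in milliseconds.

Computing each delay:
  i=0: min(10*2^0, 540) = 10
  i=1: min(10*2^1, 540) = 20
  i=2: min(10*2^2, 540) = 40
  i=3: min(10*2^3, 540) = 80
  i=4: min(10*2^4, 540) = 160
  i=5: min(10*2^5, 540) = 320
  i=6: min(10*2^6, 540) = 540

Answer: 10 20 40 80 160 320 540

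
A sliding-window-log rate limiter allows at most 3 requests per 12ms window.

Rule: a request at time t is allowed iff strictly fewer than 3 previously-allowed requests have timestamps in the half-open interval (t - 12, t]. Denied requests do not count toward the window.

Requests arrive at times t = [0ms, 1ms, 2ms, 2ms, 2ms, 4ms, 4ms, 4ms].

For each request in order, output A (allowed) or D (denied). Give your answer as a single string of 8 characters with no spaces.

Tracking allowed requests in the window:
  req#1 t=0ms: ALLOW
  req#2 t=1ms: ALLOW
  req#3 t=2ms: ALLOW
  req#4 t=2ms: DENY
  req#5 t=2ms: DENY
  req#6 t=4ms: DENY
  req#7 t=4ms: DENY
  req#8 t=4ms: DENY

Answer: AAADDDDD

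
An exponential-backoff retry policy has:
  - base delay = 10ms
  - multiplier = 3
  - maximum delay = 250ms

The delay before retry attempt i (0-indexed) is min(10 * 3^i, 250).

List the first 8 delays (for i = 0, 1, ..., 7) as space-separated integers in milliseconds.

Computing each delay:
  i=0: min(10*3^0, 250) = 10
  i=1: min(10*3^1, 250) = 30
  i=2: min(10*3^2, 250) = 90
  i=3: min(10*3^3, 250) = 250
  i=4: min(10*3^4, 250) = 250
  i=5: min(10*3^5, 250) = 250
  i=6: min(10*3^6, 250) = 250
  i=7: min(10*3^7, 250) = 250

Answer: 10 30 90 250 250 250 250 250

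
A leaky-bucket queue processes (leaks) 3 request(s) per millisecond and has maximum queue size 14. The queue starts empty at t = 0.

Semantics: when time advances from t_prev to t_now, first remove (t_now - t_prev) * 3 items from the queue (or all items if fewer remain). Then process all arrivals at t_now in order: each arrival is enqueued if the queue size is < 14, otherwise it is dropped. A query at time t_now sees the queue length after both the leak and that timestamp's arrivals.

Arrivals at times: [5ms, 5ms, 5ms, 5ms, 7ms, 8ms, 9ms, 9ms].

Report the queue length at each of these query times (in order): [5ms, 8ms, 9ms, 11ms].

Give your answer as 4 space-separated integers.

Answer: 4 1 2 0

Derivation:
Queue lengths at query times:
  query t=5ms: backlog = 4
  query t=8ms: backlog = 1
  query t=9ms: backlog = 2
  query t=11ms: backlog = 0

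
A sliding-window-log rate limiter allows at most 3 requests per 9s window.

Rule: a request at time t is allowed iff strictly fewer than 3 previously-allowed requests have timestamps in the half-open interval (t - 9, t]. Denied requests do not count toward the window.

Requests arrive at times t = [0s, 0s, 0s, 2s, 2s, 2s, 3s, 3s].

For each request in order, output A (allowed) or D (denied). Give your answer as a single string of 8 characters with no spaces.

Tracking allowed requests in the window:
  req#1 t=0s: ALLOW
  req#2 t=0s: ALLOW
  req#3 t=0s: ALLOW
  req#4 t=2s: DENY
  req#5 t=2s: DENY
  req#6 t=2s: DENY
  req#7 t=3s: DENY
  req#8 t=3s: DENY

Answer: AAADDDDD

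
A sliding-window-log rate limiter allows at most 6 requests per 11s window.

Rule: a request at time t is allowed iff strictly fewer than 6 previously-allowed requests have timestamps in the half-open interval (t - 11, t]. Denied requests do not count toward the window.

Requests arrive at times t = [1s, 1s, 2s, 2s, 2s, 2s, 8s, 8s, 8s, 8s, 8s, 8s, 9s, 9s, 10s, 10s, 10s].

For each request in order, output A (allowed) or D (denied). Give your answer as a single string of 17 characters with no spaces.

Answer: AAAAAADDDDDDDDDDD

Derivation:
Tracking allowed requests in the window:
  req#1 t=1s: ALLOW
  req#2 t=1s: ALLOW
  req#3 t=2s: ALLOW
  req#4 t=2s: ALLOW
  req#5 t=2s: ALLOW
  req#6 t=2s: ALLOW
  req#7 t=8s: DENY
  req#8 t=8s: DENY
  req#9 t=8s: DENY
  req#10 t=8s: DENY
  req#11 t=8s: DENY
  req#12 t=8s: DENY
  req#13 t=9s: DENY
  req#14 t=9s: DENY
  req#15 t=10s: DENY
  req#16 t=10s: DENY
  req#17 t=10s: DENY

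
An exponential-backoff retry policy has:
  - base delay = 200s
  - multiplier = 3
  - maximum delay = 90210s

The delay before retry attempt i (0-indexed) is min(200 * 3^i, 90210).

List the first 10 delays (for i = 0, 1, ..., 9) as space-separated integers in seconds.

Answer: 200 600 1800 5400 16200 48600 90210 90210 90210 90210

Derivation:
Computing each delay:
  i=0: min(200*3^0, 90210) = 200
  i=1: min(200*3^1, 90210) = 600
  i=2: min(200*3^2, 90210) = 1800
  i=3: min(200*3^3, 90210) = 5400
  i=4: min(200*3^4, 90210) = 16200
  i=5: min(200*3^5, 90210) = 48600
  i=6: min(200*3^6, 90210) = 90210
  i=7: min(200*3^7, 90210) = 90210
  i=8: min(200*3^8, 90210) = 90210
  i=9: min(200*3^9, 90210) = 90210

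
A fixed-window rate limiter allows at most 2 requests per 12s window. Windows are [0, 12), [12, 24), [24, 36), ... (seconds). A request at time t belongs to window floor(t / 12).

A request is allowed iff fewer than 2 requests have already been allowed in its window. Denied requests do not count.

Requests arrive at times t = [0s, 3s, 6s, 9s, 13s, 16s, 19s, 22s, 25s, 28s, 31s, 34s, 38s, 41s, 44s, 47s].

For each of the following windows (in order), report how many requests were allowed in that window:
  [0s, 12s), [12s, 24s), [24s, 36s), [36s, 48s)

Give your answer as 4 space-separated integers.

Answer: 2 2 2 2

Derivation:
Processing requests:
  req#1 t=0s (window 0): ALLOW
  req#2 t=3s (window 0): ALLOW
  req#3 t=6s (window 0): DENY
  req#4 t=9s (window 0): DENY
  req#5 t=13s (window 1): ALLOW
  req#6 t=16s (window 1): ALLOW
  req#7 t=19s (window 1): DENY
  req#8 t=22s (window 1): DENY
  req#9 t=25s (window 2): ALLOW
  req#10 t=28s (window 2): ALLOW
  req#11 t=31s (window 2): DENY
  req#12 t=34s (window 2): DENY
  req#13 t=38s (window 3): ALLOW
  req#14 t=41s (window 3): ALLOW
  req#15 t=44s (window 3): DENY
  req#16 t=47s (window 3): DENY

Allowed counts by window: 2 2 2 2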